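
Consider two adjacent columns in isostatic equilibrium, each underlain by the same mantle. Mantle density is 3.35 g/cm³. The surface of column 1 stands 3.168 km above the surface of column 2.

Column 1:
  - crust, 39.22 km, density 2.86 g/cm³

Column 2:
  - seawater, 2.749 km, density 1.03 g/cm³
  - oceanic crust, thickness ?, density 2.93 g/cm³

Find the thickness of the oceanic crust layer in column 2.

5.3 km

Take the compensation level at the base of the deeper column (depth z_c below the surface of column 1) and equate Σ ρ_i t_i down to z_c; mantle fills any gap and the z_c terms cancel.
Column 1: 39.22×2.86 + (z_c − 39.22)×3.35
Column 2: 3.168×0 + 2.749×1.03 + x×2.93 + (z_c − 3.168 − 2.749 − x)×3.35
The z_c×3.35 term appears on both sides and cancels. Collect the known terms of each column as K = Σ(ρt)_known − 3.35 × (depth of known layers): K_1 = 112.1692 − 3.35×39.22 = −19.2178; K_2 = 2.83147 − 3.35×(3.168 + 2.749) = −16.99048.
Balance: K_1 = K_2 − x×(3.35 − 2.93), so x = (K_2 − K_1)/(3.35 − 2.93) = 2.22732/0.42 = 5.3 km.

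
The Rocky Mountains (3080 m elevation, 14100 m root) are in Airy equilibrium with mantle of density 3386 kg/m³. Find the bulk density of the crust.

2780 kg/m³

ρ_c h = (ρ_m − ρ_c) r → ρ_c (h + r) = ρ_m r → ρ_c = ρ_m r / (h + r).
ρ_c = 3386 × 14100 m / (3080 m + 14100 m) = 2780 kg/m³.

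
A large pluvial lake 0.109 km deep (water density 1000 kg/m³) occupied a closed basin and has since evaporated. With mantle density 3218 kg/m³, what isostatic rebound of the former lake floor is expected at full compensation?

u = d ρ_w/ρ_m = 0.109 km × 1000/3218 = 0.0339 km.

0.0339 km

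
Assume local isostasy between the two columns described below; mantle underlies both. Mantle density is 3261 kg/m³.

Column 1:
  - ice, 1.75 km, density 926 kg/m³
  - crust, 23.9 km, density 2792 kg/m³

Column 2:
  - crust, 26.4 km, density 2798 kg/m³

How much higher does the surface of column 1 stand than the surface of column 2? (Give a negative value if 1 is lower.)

0.942 km

For any compensation level in the mantle, the mantle terms cancel and isostasy reduces to e = (Σt_1 − Σt_2) − (Σ(ρt)_1 − Σ(ρt)_2) / ρ_m.
Σt_1 = 25.65 km; Σt_2 = 26.4 km; Σ(ρt)_1 = 68349.3; Σ(ρt)_2 = 73867.2 (in km·kg/m³).
e = (25.65 − 26.4) − (68349.3 − 73867.2) / 3261 = 0.942 km.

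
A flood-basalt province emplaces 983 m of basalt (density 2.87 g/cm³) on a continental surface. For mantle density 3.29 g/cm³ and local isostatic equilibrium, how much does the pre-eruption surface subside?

858 m

Subaerial loading: s = t ρ_load / ρ_m.
s = 983 m × 2.87/3.29 = 858 m.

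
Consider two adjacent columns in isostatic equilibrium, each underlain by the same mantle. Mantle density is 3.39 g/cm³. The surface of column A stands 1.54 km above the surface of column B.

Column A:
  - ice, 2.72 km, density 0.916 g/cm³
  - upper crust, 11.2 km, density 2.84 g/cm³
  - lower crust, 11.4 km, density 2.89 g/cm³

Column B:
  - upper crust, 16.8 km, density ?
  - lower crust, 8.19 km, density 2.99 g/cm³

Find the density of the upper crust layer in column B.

2.79 g/cm³

Take the compensation level at the base of the deeper column (depth z_c below the surface of column A) and equate Σ ρ_i t_i down to z_c; mantle fills any gap and the z_c terms cancel.
Column A: 2.72×0.916 + 11.2×2.84 + 11.4×2.89 + (z_c − 25.32)×3.39
Column B: 1.54×0 + 16.8×ρ + 8.19×2.99 + (z_c − 1.54 − 24.99)×3.39
The z_c×3.39 term appears on both sides and cancels. Collect the known terms of each column as K = Σ(ρt)_known − 3.39 × (depth of known layers): K_A = 67.24552 − 3.39×25.32 = −18.58928; K_B = 24.4881 − 3.39×(1.54 + 24.99) = −65.4486.
Balance: K_A = K_B + 16.8×ρ, so ρ = (K_A − K_B)/16.8 = 46.8593/16.8 = 2.79 g/cm³.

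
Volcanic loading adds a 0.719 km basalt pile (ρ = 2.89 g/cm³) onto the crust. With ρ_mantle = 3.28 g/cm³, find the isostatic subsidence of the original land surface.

Subaerial loading: s = t ρ_load / ρ_m.
s = 0.719 km × 2.89/3.28 = 0.634 km.

0.634 km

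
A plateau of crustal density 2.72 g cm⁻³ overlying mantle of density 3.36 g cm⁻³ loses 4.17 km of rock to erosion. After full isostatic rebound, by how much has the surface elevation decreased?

0.794 km

Rebound u = e ρ_c/ρ_m = 4.17 km × 2.72/3.36 = 3.376 km.
Net surface drop = e − u = 4.17 km − 3.376 km = e (ρ_m − ρ_c)/ρ_m = 0.794 km.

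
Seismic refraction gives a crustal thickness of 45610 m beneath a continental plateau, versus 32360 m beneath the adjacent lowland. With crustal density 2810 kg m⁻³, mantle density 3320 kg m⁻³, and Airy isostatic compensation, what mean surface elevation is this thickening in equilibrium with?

2040 m

Excess crust Δ = 45610 m − 32360 m = 13250 m, split between elevation h and root r with h + r = Δ.
Airy balance ρ_c h = (ρ_m − ρ_c) r gives r = h ρ_c/(ρ_m − ρ_c), so h (1 + ρ_c/(ρ_m − ρ_c)) = Δ, i.e. h = Δ (ρ_m − ρ_c)/ρ_m.
h = 13250 m × 510/3320 = 2040 m.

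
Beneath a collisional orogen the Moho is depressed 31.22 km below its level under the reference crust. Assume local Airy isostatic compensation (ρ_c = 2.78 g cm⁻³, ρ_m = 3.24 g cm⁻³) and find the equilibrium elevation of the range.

By Archimedes' principle applied to the lithosphere: ρ_c h = (ρ_m − ρ_c) r.
h = r (ρ_m − ρ_c) / ρ_c = 31.22 km × (3.24 − 2.78) / 2.78 = 5.17 km.

5.17 km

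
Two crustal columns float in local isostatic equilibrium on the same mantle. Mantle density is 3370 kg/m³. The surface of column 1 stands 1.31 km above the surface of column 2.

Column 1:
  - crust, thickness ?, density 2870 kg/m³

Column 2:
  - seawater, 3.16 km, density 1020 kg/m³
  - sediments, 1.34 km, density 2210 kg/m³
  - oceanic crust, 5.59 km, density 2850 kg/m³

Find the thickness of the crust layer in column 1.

Take the compensation level at the base of the deeper column (depth z_c below the surface of column 1) and equate Σ ρ_i t_i down to z_c; mantle fills any gap and the z_c terms cancel.
Column 1: x×2870 + (z_c − 0 − x)×3370
Column 2: 1.31×0 + 3.16×1020 + 1.34×2210 + 5.59×2850 + (z_c − 1.31 − 10.09)×3370
The z_c×3370 term appears on both sides and cancels. Collect the known terms of each column as K = Σ(ρt)_known − 3370 × (depth of known layers): K_1 = 0 − 3370×0 = 0; K_2 = 22116.1 − 3370×(1.31 + 10.09) = −16301.9.
Balance: K_1 − x×(3370 − 2870) = K_2, so x = (K_1 − K_2)/(3370 − 2870) = 16301.9/500 = 32.6 km.

32.6 km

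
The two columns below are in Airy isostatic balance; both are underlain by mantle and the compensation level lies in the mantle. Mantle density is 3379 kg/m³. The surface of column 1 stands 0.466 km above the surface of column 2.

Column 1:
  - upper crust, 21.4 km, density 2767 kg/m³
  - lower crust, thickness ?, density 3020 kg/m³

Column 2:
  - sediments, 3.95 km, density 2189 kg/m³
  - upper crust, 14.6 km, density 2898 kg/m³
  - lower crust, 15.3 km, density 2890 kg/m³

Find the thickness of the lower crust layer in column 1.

21.4 km

Take the compensation level at the base of the deeper column (depth z_c below the surface of column 1) and equate Σ ρ_i t_i down to z_c; mantle fills any gap and the z_c terms cancel.
Column 1: 21.4×2767 + x×3020 + (z_c − 21.4 − x)×3379
Column 2: 0.466×0 + 3.95×2189 + 14.6×2898 + 15.3×2890 + (z_c − 0.466 − 33.85)×3379
The z_c×3379 term appears on both sides and cancels. Collect the known terms of each column as K = Σ(ρt)_known − 3379 × (depth of known layers): K_1 = 59213.8 − 3379×21.4 = −13096.8; K_2 = 95174.35 − 3379×(0.466 + 33.85) = −20779.414.
Balance: K_1 − x×(3379 − 3020) = K_2, so x = (K_1 − K_2)/(3379 − 3020) = 7682.61/359 = 21.4 km.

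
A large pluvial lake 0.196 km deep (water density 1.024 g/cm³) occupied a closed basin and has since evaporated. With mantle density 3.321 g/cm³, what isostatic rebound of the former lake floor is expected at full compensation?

0.0604 km

u = d ρ_w/ρ_m = 0.196 km × 1.024/3.321 = 0.0604 km.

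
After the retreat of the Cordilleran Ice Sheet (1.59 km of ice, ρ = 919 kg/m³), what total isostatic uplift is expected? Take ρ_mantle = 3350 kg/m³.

Removing the load lets mantle flow back in; uplift u satisfies ρ_ice t = ρ_m u.
u = t ρ_ice/ρ_m = 1.59 km × 919/3350 = 0.436 km.

0.436 km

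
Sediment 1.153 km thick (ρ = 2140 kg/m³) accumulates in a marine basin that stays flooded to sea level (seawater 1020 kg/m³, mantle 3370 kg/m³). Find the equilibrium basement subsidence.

Submarine loading: the sediment displaces seawater, and the subsidence is in turn flooded, so s (ρ_m − ρ_w) = t (ρ_sed − ρ_w).
s = 1.153 km × (2140 − 1020) / (3370 − 1020) = 0.55 km.

0.55 km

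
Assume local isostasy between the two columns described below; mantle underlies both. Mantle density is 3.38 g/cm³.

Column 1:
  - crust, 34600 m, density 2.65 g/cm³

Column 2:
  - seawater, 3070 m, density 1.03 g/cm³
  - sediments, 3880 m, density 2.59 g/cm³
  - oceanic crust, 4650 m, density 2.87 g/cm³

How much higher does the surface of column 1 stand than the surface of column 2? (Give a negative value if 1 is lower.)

3730 m

For any compensation level in the mantle, the mantle terms cancel and isostasy reduces to e = (Σt_1 − Σt_2) − (Σ(ρt)_1 − Σ(ρt)_2) / ρ_m.
Σt_1 = 34600 m; Σt_2 = 11600 m; Σ(ρt)_1 = 91690; Σ(ρt)_2 = 26556.8 (in m·g/cm³).
e = (34600 − 11600) − (91690 − 26556.8) / 3.38 = 3730 m.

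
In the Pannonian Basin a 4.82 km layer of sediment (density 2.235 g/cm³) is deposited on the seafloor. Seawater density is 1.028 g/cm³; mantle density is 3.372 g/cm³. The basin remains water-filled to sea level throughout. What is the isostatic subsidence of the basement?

2.48 km

Submarine loading: the sediment displaces seawater, and the subsidence is in turn flooded, so s (ρ_m − ρ_w) = t (ρ_sed − ρ_w).
s = 4.82 km × (2.235 − 1.028) / (3.372 − 1.028) = 2.48 km.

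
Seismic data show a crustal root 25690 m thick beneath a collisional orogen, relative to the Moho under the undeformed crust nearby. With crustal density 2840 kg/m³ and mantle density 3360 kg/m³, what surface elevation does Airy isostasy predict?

Equating mass per unit area of the two columns: ρ_c h = (ρ_m − ρ_c) r.
h = r (ρ_m − ρ_c) / ρ_c = 25690 m × (3360 − 2840) / 2840 = 4700 m.

4700 m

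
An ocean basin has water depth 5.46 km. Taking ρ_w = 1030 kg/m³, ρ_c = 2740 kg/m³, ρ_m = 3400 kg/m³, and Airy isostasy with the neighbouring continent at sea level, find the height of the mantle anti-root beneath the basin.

By Archimedes' principle applied to the lithosphere: replacing crust with seawater at the top is compensated by replacing crust with mantle at the base: d (ρ_c − ρ_w) = a (ρ_m − ρ_c).
a = d (ρ_c − ρ_w)/(ρ_m − ρ_c) = 5.46 km × 1710/660 = 14.1 km.

14.1 km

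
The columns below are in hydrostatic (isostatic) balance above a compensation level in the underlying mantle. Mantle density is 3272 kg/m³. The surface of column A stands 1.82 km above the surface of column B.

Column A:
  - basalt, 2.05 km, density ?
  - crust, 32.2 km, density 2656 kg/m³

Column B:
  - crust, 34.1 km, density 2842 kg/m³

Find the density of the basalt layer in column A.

2890 kg/m³

Take the compensation level at the base of the deeper column (depth z_c below the surface of column A) and equate Σ ρ_i t_i down to z_c; mantle fills any gap and the z_c terms cancel.
Column A: 2.05×ρ + 32.2×2656 + (z_c − 34.25)×3272
Column B: 1.82×0 + 34.1×2842 + (z_c − 1.82 − 34.1)×3272
The z_c×3272 term appears on both sides and cancels. Collect the known terms of each column as K = Σ(ρt)_known − 3272 × (depth of known layers): K_A = 85523.2 − 3272×34.25 = −26542.8; K_B = 96912.2 − 3272×(1.82 + 34.1) = −20618.04.
Balance: K_A + 2.05×ρ = K_B, so ρ = (K_B − K_A)/2.05 = 5924.76/2.05 = 2890 kg/m³.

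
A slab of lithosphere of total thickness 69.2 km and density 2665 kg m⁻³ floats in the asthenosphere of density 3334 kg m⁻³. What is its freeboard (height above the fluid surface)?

13.9 km

Floating equilibrium: submerged depth d = t ρ_obj/ρ_fluid = 69.2 km × 2665/3334 = 55.31 km.
Freeboard = t − d = 69.2 km − 55.31 km = 13.9 km.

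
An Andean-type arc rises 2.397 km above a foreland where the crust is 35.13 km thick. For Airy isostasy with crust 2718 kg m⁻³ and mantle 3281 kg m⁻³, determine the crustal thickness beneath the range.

49.1 km

Root depth r = h ρ_c / (ρ_m − ρ_c) = 2.397 km × 2718 / 563 = 11.57 km.
Total thickness = T + h + r = 35.13 km + 2.397 km + 11.57 km = 49.1 km.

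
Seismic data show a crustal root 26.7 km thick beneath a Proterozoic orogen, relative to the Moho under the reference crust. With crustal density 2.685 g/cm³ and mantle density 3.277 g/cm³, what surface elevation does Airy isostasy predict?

5.89 km

Equating mass per unit area of the two columns: ρ_c h = (ρ_m − ρ_c) r.
h = r (ρ_m − ρ_c) / ρ_c = 26.7 km × (3.277 − 2.685) / 2.685 = 5.89 km.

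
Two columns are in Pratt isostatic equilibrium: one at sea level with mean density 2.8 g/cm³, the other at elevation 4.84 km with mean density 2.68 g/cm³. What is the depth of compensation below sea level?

108 km

ρ_ref D = ρ (D + h) → D (ρ_ref − ρ) = ρ h.
D = ρ h/(ρ_ref − ρ) = 2.68 × 4.84 km/(2.8 − 2.68) = 108 km.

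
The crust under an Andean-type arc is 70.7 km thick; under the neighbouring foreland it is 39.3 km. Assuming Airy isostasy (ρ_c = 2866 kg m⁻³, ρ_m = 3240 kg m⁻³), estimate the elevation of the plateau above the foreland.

3.62 km

Excess crust Δ = 70.7 km − 39.3 km = 31.4 km, split between elevation h and root r with h + r = Δ.
Airy balance ρ_c h = (ρ_m − ρ_c) r gives r = h ρ_c/(ρ_m − ρ_c), so h (1 + ρ_c/(ρ_m − ρ_c)) = Δ, i.e. h = Δ (ρ_m − ρ_c)/ρ_m.
h = 31.4 km × 374/3240 = 3.62 km.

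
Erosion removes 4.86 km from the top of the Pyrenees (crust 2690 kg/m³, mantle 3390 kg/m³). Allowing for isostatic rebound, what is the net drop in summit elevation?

1 km

Rebound u = e ρ_c/ρ_m = 4.86 km × 2690/3390 = 3.856 km.
Net surface drop = e − u = 4.86 km − 3.856 km = e (ρ_m − ρ_c)/ρ_m = 1 km.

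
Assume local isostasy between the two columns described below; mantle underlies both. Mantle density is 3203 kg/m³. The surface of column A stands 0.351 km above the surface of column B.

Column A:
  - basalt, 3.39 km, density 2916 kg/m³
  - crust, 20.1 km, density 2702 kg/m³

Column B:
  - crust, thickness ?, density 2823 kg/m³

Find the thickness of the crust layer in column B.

26.1 km

Take the compensation level at the base of the deeper column (depth z_c below the surface of column A) and equate Σ ρ_i t_i down to z_c; mantle fills any gap and the z_c terms cancel.
Column A: 3.39×2916 + 20.1×2702 + (z_c − 23.49)×3203
Column B: 0.351×0 + x×2823 + (z_c − 0.351 − 0 − x)×3203
The z_c×3203 term appears on both sides and cancels. Collect the known terms of each column as K = Σ(ρt)_known − 3203 × (depth of known layers): K_A = 64195.44 − 3203×23.49 = −11043.03; K_B = 0 − 3203×(0.351 + 0) = −1124.253.
Balance: K_A = K_B − x×(3203 − 2823), so x = (K_B − K_A)/(3203 − 2823) = 9918.78/380 = 26.1 km.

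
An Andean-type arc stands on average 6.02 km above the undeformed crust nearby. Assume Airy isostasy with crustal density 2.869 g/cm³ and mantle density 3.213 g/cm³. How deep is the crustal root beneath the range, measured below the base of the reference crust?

Equating mass per unit area of the two columns: the weight of the topography is balanced by the buoyancy of the root, ρ_c h = (ρ_m − ρ_c) r.
r = h · ρ_c / (ρ_m − ρ_c) = 6.02 km × 2.869 / (3.213 − 2.869) = 50.2 km.

50.2 km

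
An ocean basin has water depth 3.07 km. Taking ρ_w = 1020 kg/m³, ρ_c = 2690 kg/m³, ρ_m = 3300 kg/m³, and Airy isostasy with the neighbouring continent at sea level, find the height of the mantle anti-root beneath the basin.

By Archimedes' principle applied to the lithosphere: replacing crust with seawater at the top is compensated by replacing crust with mantle at the base: d (ρ_c − ρ_w) = a (ρ_m − ρ_c).
a = d (ρ_c − ρ_w)/(ρ_m − ρ_c) = 3.07 km × 1670/610 = 8.4 km.

8.4 km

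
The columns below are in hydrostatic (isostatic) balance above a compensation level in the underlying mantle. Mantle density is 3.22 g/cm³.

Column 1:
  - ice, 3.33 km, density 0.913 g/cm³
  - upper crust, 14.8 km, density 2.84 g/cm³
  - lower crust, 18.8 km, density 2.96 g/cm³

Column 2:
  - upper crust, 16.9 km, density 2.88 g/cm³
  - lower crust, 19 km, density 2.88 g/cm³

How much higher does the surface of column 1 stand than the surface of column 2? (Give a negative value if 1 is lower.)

For any compensation level in the mantle, the mantle terms cancel and isostasy reduces to e = (Σt_1 − Σt_2) − (Σ(ρt)_1 − Σ(ρt)_2) / ρ_m.
Σt_1 = 36.93 km; Σt_2 = 35.9 km; Σ(ρt)_1 = 100.72029; Σ(ρt)_2 = 103.392 (in km·g/cm³).
e = (36.93 − 35.9) − (100.72029 − 103.392) / 3.22 = 1.86 km.

1.86 km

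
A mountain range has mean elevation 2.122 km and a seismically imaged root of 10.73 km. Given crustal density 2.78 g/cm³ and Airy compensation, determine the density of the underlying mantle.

Airy balance: ρ_c h = (ρ_m − ρ_c) r → ρ_m = ρ_c (1 + h/r).
ρ_m = 2.78 × (1 + 2.122 km/10.73 km) = 3.33 g/cm³.

3.33 g/cm³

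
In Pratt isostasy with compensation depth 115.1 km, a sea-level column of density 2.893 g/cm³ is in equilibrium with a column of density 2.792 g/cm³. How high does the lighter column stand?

ρ_ref D = ρ (D + h) → h = D (ρ_ref − ρ)/ρ.
h = 115.1 km × (2.893 − 2.792)/2.792 = 4.16 km.

4.16 km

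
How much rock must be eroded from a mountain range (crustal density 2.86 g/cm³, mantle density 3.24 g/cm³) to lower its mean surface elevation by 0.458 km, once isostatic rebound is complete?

3.91 km

Net drop Δ = e − u = e − e ρ_c/ρ_m = e (ρ_m − ρ_c)/ρ_m.
e = Δ ρ_m/(ρ_m − ρ_c) = 0.458 km × 3.24/0.38 = 3.91 km.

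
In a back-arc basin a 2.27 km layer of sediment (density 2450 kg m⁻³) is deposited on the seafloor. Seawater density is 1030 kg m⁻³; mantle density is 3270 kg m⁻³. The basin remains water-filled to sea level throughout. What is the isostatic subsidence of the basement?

Submarine loading: the sediment displaces seawater, and the subsidence is in turn flooded, so s (ρ_m − ρ_w) = t (ρ_sed − ρ_w).
s = 2.27 km × (2450 − 1030) / (3270 − 1030) = 1.44 km.

1.44 km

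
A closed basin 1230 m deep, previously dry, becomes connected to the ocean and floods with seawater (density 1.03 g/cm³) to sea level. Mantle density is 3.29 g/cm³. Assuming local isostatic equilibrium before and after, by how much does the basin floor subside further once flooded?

561 m

After flooding the water column is d + s deep. Its weight must equal the weight of mantle displaced by the extra subsidence s: (d + s) ρ_w = s ρ_m.
s = d ρ_w / (ρ_m − ρ_w) = 1230 m × 1.03/(3.29 − 1.03) = 561 m.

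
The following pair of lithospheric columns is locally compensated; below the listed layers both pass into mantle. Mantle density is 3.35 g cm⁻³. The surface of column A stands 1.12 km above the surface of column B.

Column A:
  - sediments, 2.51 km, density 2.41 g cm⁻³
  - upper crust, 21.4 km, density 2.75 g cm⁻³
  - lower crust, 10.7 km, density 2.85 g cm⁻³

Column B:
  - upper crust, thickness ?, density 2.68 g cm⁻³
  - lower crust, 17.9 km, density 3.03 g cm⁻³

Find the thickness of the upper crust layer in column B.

Take the compensation level at the base of the deeper column (depth z_c below the surface of column A) and equate Σ ρ_i t_i down to z_c; mantle fills any gap and the z_c terms cancel.
Column A: 2.51×2.41 + 21.4×2.75 + 10.7×2.85 + (z_c − 34.61)×3.35
Column B: 1.12×0 + x×2.68 + 17.9×3.03 + (z_c − 1.12 − 17.9 − x)×3.35
The z_c×3.35 term appears on both sides and cancels. Collect the known terms of each column as K = Σ(ρt)_known − 3.35 × (depth of known layers): K_A = 95.3941 − 3.35×34.61 = −20.5494; K_B = 54.237 − 3.35×(1.12 + 17.9) = −9.48.
Balance: K_A = K_B − x×(3.35 − 2.68), so x = (K_B − K_A)/(3.35 − 2.68) = 11.0694/0.67 = 16.5 km.

16.5 km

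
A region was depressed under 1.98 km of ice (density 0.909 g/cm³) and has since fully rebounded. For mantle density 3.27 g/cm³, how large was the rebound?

0.55 km

Removing the load lets mantle flow back in; uplift u satisfies ρ_ice t = ρ_m u.
u = t ρ_ice/ρ_m = 1.98 km × 0.909/3.27 = 0.55 km.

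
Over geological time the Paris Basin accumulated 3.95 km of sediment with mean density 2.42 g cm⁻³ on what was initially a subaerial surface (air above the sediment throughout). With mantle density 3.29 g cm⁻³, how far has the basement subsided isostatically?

2.91 km

Subaerial load: s = t ρ_sed / ρ_m = 3.95 km × 2.42/3.29 = 2.91 km.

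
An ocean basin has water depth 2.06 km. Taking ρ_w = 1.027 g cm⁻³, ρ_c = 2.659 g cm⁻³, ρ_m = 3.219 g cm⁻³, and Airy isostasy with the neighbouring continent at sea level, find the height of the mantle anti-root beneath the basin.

For local isostatic compensation: replacing crust with seawater at the top is compensated by replacing crust with mantle at the base: d (ρ_c − ρ_w) = a (ρ_m − ρ_c).
a = d (ρ_c − ρ_w)/(ρ_m − ρ_c) = 2.06 km × 1.632/0.56 = 6 km.

6 km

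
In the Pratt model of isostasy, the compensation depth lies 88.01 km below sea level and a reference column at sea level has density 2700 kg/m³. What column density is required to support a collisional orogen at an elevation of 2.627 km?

Pratt balance: ρ_ref D = ρ (D + h).
ρ = ρ_ref D/(D + h) = 2700 × 88.01 km/(88.01 km + 2.627 km) = 2620 kg/m³.

2620 kg/m³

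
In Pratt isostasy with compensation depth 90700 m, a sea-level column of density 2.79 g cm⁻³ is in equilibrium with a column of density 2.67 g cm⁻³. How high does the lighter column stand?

ρ_ref D = ρ (D + h) → h = D (ρ_ref − ρ)/ρ.
h = 90700 m × (2.79 − 2.67)/2.67 = 4080 m.

4080 m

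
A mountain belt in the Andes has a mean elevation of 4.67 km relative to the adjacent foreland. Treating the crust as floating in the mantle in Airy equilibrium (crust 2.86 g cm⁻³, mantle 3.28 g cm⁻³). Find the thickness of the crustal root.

In Airy isostatic equilibrium: the weight of the topography is balanced by the buoyancy of the root, ρ_c h = (ρ_m − ρ_c) r.
r = h · ρ_c / (ρ_m − ρ_c) = 4.67 km × 2.86 / (3.28 − 2.86) = 31.8 km.

31.8 km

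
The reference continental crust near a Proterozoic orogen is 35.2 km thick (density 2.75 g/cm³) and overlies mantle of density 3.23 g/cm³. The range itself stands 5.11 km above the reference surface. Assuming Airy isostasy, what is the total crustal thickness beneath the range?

69.6 km

Root depth r = h ρ_c / (ρ_m − ρ_c) = 5.11 km × 2.75 / 0.48 = 29.28 km.
Total thickness = T + h + r = 35.2 km + 5.11 km + 29.28 km = 69.6 km.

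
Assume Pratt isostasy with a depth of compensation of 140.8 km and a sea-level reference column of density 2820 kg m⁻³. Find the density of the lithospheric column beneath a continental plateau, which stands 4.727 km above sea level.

Pratt balance: ρ_ref D = ρ (D + h).
ρ = ρ_ref D/(D + h) = 2820 × 140.8 km/(140.8 km + 4.727 km) = 2730 kg m⁻³.

2730 kg m⁻³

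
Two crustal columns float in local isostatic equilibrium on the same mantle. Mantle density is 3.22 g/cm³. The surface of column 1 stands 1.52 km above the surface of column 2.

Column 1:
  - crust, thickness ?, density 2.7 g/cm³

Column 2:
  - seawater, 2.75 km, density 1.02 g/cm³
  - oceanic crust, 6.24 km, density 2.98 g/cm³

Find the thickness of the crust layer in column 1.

23.9 km

Take the compensation level at the base of the deeper column (depth z_c below the surface of column 1) and equate Σ ρ_i t_i down to z_c; mantle fills any gap and the z_c terms cancel.
Column 1: x×2.7 + (z_c − 0 − x)×3.22
Column 2: 1.52×0 + 2.75×1.02 + 6.24×2.98 + (z_c − 1.52 − 8.99)×3.22
The z_c×3.22 term appears on both sides and cancels. Collect the known terms of each column as K = Σ(ρt)_known − 3.22 × (depth of known layers): K_1 = 0 − 3.22×0 = 0; K_2 = 21.4002 − 3.22×(1.52 + 8.99) = −12.442.
Balance: K_1 − x×(3.22 − 2.7) = K_2, so x = (K_1 − K_2)/(3.22 − 2.7) = 12.442/0.52 = 23.9 km.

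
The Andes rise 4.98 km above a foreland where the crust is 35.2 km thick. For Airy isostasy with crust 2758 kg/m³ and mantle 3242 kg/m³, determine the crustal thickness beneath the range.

68.6 km

Root depth r = h ρ_c / (ρ_m − ρ_c) = 4.98 km × 2758 / 484 = 28.38 km.
Total thickness = T + h + r = 35.2 km + 4.98 km + 28.38 km = 68.6 km.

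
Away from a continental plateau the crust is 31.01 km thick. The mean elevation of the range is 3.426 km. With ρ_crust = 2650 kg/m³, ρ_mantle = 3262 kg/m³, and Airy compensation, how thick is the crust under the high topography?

49.3 km

Root depth r = h ρ_c / (ρ_m − ρ_c) = 3.426 km × 2650 / 612 = 14.83 km.
Total thickness = T + h + r = 31.01 km + 3.426 km + 14.83 km = 49.3 km.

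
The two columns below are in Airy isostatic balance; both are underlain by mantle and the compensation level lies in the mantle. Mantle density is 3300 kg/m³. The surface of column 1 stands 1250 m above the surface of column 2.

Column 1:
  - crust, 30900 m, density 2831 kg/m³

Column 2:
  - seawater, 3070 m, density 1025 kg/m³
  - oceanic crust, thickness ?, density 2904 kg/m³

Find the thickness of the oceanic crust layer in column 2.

8540 m

Take the compensation level at the base of the deeper column (depth z_c below the surface of column 1) and equate Σ ρ_i t_i down to z_c; mantle fills any gap and the z_c terms cancel.
Column 1: 30900×2831 + (z_c − 30900)×3300
Column 2: 1250×0 + 3070×1025 + x×2904 + (z_c − 1250 − 3070 − x)×3300
The z_c×3300 term appears on both sides and cancels. Collect the known terms of each column as K = Σ(ρt)_known − 3300 × (depth of known layers): K_1 = 87477900 − 3300×30900 = −14492100; K_2 = 3146750 − 3300×(1250 + 3070) = −11109250.
Balance: K_1 = K_2 − x×(3300 − 2904), so x = (K_2 − K_1)/(3300 − 2904) = 3382850/396 = 8540 m.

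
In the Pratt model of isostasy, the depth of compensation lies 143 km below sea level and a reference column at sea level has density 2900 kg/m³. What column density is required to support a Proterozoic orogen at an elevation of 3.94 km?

2820 kg/m³

Pratt balance: ρ_ref D = ρ (D + h).
ρ = ρ_ref D/(D + h) = 2900 × 143 km/(143 km + 3.94 km) = 2820 kg/m³.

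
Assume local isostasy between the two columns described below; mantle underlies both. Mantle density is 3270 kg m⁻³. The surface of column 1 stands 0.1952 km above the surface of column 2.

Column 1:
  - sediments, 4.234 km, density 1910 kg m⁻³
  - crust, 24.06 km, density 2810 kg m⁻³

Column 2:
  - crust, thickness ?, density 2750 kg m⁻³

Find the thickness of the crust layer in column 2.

31.1 km

Take the compensation level at the base of the deeper column (depth z_c below the surface of column 1) and equate Σ ρ_i t_i down to z_c; mantle fills any gap and the z_c terms cancel.
Column 1: 4.234×1910 + 24.06×2810 + (z_c − 28.294)×3270
Column 2: 0.1952×0 + x×2750 + (z_c − 0.1952 − 0 − x)×3270
The z_c×3270 term appears on both sides and cancels. Collect the known terms of each column as K = Σ(ρt)_known − 3270 × (depth of known layers): K_1 = 75695.54 − 3270×28.294 = −16825.84; K_2 = 0 − 3270×(0.1952 + 0) = −638.304.
Balance: K_1 = K_2 − x×(3270 − 2750), so x = (K_2 − K_1)/(3270 − 2750) = 16187.5/520 = 31.1 km.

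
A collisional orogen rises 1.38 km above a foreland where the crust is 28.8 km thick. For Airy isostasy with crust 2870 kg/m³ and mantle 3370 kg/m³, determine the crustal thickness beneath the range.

38.1 km

Root depth r = h ρ_c / (ρ_m − ρ_c) = 1.38 km × 2870 / 500 = 7.921 km.
Total thickness = T + h + r = 28.8 km + 1.38 km + 7.921 km = 38.1 km.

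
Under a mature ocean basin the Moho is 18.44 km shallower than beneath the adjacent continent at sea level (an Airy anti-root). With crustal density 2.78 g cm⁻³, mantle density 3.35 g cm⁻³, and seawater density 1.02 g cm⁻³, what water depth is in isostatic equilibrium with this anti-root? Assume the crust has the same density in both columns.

5.97 km

Replacing a thickness d of crust by seawater at the top must be balanced by replacing crust with mantle at the base: d (ρ_c − ρ_w) = a (ρ_m − ρ_c).
d = a (ρ_m − ρ_c)/(ρ_c − ρ_w) = 18.44 km × 0.57/1.76 = 5.97 km.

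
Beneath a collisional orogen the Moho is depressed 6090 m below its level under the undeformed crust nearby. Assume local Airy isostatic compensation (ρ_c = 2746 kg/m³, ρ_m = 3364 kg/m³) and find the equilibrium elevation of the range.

For local isostatic compensation: ρ_c h = (ρ_m − ρ_c) r.
h = r (ρ_m − ρ_c) / ρ_c = 6090 m × (3364 − 2746) / 2746 = 1370 m.

1370 m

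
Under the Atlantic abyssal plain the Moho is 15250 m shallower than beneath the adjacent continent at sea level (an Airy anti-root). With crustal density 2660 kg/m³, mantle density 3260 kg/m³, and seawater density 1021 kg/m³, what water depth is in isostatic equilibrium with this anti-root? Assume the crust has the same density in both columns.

Replacing a thickness d of crust by seawater at the top must be balanced by replacing crust with mantle at the base: d (ρ_c − ρ_w) = a (ρ_m − ρ_c).
d = a (ρ_m − ρ_c)/(ρ_c − ρ_w) = 15250 m × 600/1639 = 5580 m.

5580 m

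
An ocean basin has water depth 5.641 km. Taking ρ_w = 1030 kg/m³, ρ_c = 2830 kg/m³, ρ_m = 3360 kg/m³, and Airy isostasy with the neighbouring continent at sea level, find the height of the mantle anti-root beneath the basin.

For local isostatic compensation: replacing crust with seawater at the top is compensated by replacing crust with mantle at the base: d (ρ_c − ρ_w) = a (ρ_m − ρ_c).
a = d (ρ_c − ρ_w)/(ρ_m − ρ_c) = 5.641 km × 1800/530 = 19.2 km.

19.2 km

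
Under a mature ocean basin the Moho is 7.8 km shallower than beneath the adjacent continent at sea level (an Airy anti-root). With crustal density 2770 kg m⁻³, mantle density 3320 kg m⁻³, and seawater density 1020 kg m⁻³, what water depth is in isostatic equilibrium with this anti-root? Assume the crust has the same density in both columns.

2.45 km

Replacing a thickness d of crust by seawater at the top must be balanced by replacing crust with mantle at the base: d (ρ_c − ρ_w) = a (ρ_m − ρ_c).
d = a (ρ_m − ρ_c)/(ρ_c − ρ_w) = 7.8 km × 550/1750 = 2.45 km.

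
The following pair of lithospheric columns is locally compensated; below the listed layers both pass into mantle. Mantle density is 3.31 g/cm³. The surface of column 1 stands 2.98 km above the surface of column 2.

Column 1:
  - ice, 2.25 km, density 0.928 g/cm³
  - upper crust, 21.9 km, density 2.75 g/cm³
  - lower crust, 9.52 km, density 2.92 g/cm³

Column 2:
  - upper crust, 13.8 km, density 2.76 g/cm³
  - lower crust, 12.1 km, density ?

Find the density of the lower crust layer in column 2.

Take the compensation level at the base of the deeper column (depth z_c below the surface of column 1) and equate Σ ρ_i t_i down to z_c; mantle fills any gap and the z_c terms cancel.
Column 1: 2.25×0.928 + 21.9×2.75 + 9.52×2.92 + (z_c − 33.67)×3.31
Column 2: 2.98×0 + 13.8×2.76 + 12.1×ρ + (z_c − 2.98 − 25.9)×3.31
The z_c×3.31 term appears on both sides and cancels. Collect the known terms of each column as K = Σ(ρt)_known − 3.31 × (depth of known layers): K_1 = 90.1114 − 3.31×33.67 = −21.3363; K_2 = 38.088 − 3.31×(2.98 + 25.9) = −57.5048.
Balance: K_1 = K_2 + 12.1×ρ, so ρ = (K_1 − K_2)/12.1 = 36.1685/12.1 = 2.99 g/cm³.

2.99 g/cm³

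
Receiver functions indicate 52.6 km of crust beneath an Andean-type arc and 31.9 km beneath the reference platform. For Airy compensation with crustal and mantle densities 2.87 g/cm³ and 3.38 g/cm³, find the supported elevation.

3.12 km

Excess crust Δ = 52.6 km − 31.9 km = 20.7 km, split between elevation h and root r with h + r = Δ.
Airy balance ρ_c h = (ρ_m − ρ_c) r gives r = h ρ_c/(ρ_m − ρ_c), so h (1 + ρ_c/(ρ_m − ρ_c)) = Δ, i.e. h = Δ (ρ_m − ρ_c)/ρ_m.
h = 20.7 km × 0.51/3.38 = 3.12 km.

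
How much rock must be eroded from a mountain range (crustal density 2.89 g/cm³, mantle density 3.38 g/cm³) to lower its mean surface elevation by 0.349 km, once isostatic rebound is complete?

Net drop Δ = e − u = e − e ρ_c/ρ_m = e (ρ_m − ρ_c)/ρ_m.
e = Δ ρ_m/(ρ_m − ρ_c) = 0.349 km × 3.38/0.49 = 2.41 km.

2.41 km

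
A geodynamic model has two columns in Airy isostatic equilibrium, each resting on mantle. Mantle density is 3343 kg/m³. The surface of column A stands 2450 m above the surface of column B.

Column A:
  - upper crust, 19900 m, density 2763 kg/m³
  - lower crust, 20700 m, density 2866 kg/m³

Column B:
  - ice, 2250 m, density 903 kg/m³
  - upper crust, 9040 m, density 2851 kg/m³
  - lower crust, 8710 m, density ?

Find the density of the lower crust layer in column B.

2970 kg/m³

Take the compensation level at the base of the deeper column (depth z_c below the surface of column A) and equate Σ ρ_i t_i down to z_c; mantle fills any gap and the z_c terms cancel.
Column A: 19900×2763 + 20700×2866 + (z_c − 40600)×3343
Column B: 2450×0 + 2250×903 + 9040×2851 + 8710×ρ + (z_c − 2450 − 20000)×3343
The z_c×3343 term appears on both sides and cancels. Collect the known terms of each column as K = Σ(ρt)_known − 3343 × (depth of known layers): K_A = 114309900 − 3343×40600 = −21415900; K_B = 27804790 − 3343×(2450 + 20000) = −47245560.
Balance: K_A = K_B + 8710×ρ, so ρ = (K_A − K_B)/8710 = 25829700/8710 = 2970 kg/m³.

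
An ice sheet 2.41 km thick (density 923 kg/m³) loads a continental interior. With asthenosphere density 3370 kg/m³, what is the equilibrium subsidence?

Isostatic balance requires: the ice load ρ_ice t is balanced by mantle displaced below, ρ_m s.
s = t ρ_ice / ρ_m = 2.41 km × 923/3370 = 0.66 km.

0.66 km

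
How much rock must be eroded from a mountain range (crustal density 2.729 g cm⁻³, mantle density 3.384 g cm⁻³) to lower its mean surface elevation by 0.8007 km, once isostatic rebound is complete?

Net drop Δ = e − u = e − e ρ_c/ρ_m = e (ρ_m − ρ_c)/ρ_m.
e = Δ ρ_m/(ρ_m − ρ_c) = 0.8007 km × 3.384/0.655 = 4.14 km.

4.14 km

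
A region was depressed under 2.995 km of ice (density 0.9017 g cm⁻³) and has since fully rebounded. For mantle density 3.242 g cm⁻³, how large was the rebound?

Removing the load lets mantle flow back in; uplift u satisfies ρ_ice t = ρ_m u.
u = t ρ_ice/ρ_m = 2.995 km × 0.9017/3.242 = 0.833 km.

0.833 km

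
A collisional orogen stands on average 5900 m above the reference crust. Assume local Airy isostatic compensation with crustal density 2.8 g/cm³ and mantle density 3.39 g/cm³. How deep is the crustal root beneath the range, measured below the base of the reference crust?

Equating mass per unit area of the two columns: the weight of the topography is balanced by the buoyancy of the root, ρ_c h = (ρ_m − ρ_c) r.
r = h · ρ_c / (ρ_m − ρ_c) = 5900 m × 2.8 / (3.39 − 2.8) = 28000 m.

28000 m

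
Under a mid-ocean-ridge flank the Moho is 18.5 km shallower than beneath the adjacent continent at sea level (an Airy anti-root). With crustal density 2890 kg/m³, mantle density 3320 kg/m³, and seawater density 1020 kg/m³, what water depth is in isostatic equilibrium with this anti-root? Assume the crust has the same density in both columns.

Replacing a thickness d of crust by seawater at the top must be balanced by replacing crust with mantle at the base: d (ρ_c − ρ_w) = a (ρ_m − ρ_c).
d = a (ρ_m − ρ_c)/(ρ_c − ρ_w) = 18.5 km × 430/1870 = 4.25 km.

4.25 km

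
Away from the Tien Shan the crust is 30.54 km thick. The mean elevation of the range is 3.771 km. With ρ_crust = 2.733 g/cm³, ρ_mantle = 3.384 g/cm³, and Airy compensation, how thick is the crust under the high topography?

50.1 km

Root depth r = h ρ_c / (ρ_m − ρ_c) = 3.771 km × 2.733 / 0.651 = 15.83 km.
Total thickness = T + h + r = 30.54 km + 3.771 km + 15.83 km = 50.1 km.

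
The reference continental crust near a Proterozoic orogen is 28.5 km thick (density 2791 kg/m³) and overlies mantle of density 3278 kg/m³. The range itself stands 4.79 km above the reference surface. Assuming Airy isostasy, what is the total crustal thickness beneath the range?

60.7 km

Root depth r = h ρ_c / (ρ_m − ρ_c) = 4.79 km × 2791 / 487 = 27.45 km.
Total thickness = T + h + r = 28.5 km + 4.79 km + 27.45 km = 60.7 km.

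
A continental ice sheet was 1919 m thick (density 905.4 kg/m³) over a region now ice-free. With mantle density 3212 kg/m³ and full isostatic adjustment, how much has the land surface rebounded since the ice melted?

Removing the load lets mantle flow back in; uplift u satisfies ρ_ice t = ρ_m u.
u = t ρ_ice/ρ_m = 1919 m × 905.4/3212 = 541 m.

541 m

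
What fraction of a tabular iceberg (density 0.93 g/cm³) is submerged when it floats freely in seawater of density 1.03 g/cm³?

Submerged fraction = ρ_obj/ρ_fluid = 0.93/1.03 = 0.903.

0.903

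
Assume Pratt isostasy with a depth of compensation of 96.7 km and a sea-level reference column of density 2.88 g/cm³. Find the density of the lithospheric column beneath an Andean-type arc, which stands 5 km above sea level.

2.74 g/cm³

Pratt balance: ρ_ref D = ρ (D + h).
ρ = ρ_ref D/(D + h) = 2.88 × 96.7 km/(96.7 km + 5 km) = 2.74 g/cm³.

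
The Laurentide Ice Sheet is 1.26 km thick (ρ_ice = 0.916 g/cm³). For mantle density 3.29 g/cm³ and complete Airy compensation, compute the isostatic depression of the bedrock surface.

Balancing pressure at the compensation depth: the ice load ρ_ice t is balanced by mantle displaced below, ρ_m s.
s = t ρ_ice / ρ_m = 1.26 km × 0.916/3.29 = 0.351 km.

0.351 km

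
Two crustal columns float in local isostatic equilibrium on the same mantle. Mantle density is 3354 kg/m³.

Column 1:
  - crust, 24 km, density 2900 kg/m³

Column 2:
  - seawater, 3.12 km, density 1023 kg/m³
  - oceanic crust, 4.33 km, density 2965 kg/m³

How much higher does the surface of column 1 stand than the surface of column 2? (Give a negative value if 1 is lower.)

0.578 km

For any compensation level in the mantle, the mantle terms cancel and isostasy reduces to e = (Σt_1 − Σt_2) − (Σ(ρt)_1 − Σ(ρt)_2) / ρ_m.
Σt_1 = 24 km; Σt_2 = 7.45 km; Σ(ρt)_1 = 69600; Σ(ρt)_2 = 16030.21 (in km·kg/m³).
e = (24 − 7.45) − (69600 − 16030.21) / 3354 = 0.578 km.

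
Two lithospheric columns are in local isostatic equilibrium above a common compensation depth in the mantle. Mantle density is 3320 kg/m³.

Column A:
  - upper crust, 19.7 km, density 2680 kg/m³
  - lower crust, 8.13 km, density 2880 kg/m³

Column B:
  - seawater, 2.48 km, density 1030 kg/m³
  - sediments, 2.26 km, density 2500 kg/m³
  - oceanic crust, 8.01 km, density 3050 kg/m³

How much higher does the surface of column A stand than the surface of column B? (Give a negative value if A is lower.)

1.95 km

For any compensation level in the mantle, the mantle terms cancel and isostasy reduces to e = (Σt_A − Σt_B) − (Σ(ρt)_A − Σ(ρt)_B) / ρ_m.
Σt_A = 27.83 km; Σt_B = 12.75 km; Σ(ρt)_A = 76210.4; Σ(ρt)_B = 32634.9 (in km·kg/m³).
e = (27.83 − 12.75) − (76210.4 − 32634.9) / 3320 = 1.95 km.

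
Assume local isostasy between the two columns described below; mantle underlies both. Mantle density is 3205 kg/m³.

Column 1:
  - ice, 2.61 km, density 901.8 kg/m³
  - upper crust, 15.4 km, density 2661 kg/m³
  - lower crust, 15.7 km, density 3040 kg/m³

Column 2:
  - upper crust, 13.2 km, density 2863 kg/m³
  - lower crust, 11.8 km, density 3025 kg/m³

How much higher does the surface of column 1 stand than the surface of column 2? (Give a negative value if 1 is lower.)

For any compensation level in the mantle, the mantle terms cancel and isostasy reduces to e = (Σt_1 − Σt_2) − (Σ(ρt)_1 − Σ(ρt)_2) / ρ_m.
Σt_1 = 33.71 km; Σt_2 = 25 km; Σ(ρt)_1 = 91061.098; Σ(ρt)_2 = 73486.6 (in km·kg/m³).
e = (33.71 − 25) − (91061.098 − 73486.6) / 3205 = 3.23 km.

3.23 km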